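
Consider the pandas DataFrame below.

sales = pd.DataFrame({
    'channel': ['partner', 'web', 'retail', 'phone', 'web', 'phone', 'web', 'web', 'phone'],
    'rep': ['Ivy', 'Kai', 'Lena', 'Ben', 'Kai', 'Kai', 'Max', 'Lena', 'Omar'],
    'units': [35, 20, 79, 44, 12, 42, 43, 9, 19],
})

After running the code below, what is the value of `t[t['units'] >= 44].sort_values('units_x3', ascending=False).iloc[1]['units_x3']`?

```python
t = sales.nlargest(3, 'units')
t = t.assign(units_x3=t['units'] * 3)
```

132

take 3 rows with largest units:
  channel   rep  units
2  retail  Lena     79
3   phone   Ben     44
6     web   Max     43
add column units_x3 = t['units'] * 3:
  channel   rep  units  units_x3
2  retail  Lena     79       237
3   phone   Ben     44       132
6     web   Max     43       129
filter rows where units >= 44:
  channel   rep  units  units_x3
2  retail  Lena     79       237
3   phone   Ben     44       132
sort by units_x3 descending:
  channel   rep  units  units_x3
2  retail  Lena     79       237
3   phone   Ben     44       132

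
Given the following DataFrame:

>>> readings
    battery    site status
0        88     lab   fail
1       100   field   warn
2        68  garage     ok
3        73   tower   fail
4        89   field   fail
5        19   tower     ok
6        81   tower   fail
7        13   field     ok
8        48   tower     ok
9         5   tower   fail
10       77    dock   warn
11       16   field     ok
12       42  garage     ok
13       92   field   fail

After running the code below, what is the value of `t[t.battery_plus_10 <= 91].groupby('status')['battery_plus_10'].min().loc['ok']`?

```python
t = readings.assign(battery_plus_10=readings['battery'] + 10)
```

add column battery_plus_10 = readings['battery'] + 10:
    battery    site status  battery_plus_10
0        88     lab   fail               98
1       100   field   warn              110
2        68  garage     ok               78
3        73   tower   fail               83
4        89   field   fail               99
5        19   tower     ok               29
6        81   tower   fail               91
7        13   field     ok               23
8        48   tower     ok               58
9         5   tower   fail               15
10       77    dock   warn               87
11       16   field     ok               26
12       42  garage     ok               52
13       92   field   fail              102
filter rows where battery_plus_10 <= 91:
    battery    site status  battery_plus_10
2        68  garage     ok               78
3        73   tower   fail               83
5        19   tower     ok               29
6        81   tower   fail               91
7        13   field     ok               23
8        48   tower     ok               58
9         5   tower   fail               15
10       77    dock   warn               87
11       16   field     ok               26
12       42  garage     ok               52
group by status, min of battery_plus_10:
status
fail    15
ok      23
warn    87
Name: battery_plus_10, dtype: int64
Then the value at index 'ok': 23

23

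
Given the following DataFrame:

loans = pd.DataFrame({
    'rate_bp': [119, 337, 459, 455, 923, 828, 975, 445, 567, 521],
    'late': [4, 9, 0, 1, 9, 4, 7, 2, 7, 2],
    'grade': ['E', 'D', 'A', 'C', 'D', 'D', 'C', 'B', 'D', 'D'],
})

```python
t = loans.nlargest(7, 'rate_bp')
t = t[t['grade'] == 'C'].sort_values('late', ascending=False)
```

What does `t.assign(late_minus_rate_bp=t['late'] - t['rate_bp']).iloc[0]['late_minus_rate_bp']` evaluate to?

take 7 rows with largest rate_bp:
   rate_bp  late grade
6      975     7     C
4      923     9     D
5      828     4     D
8      567     7     D
9      521     2     D
2      459     0     A
3      455     1     C
filter rows where grade == 'C':
   rate_bp  late grade
6      975     7     C
3      455     1     C
sort by late descending:
   rate_bp  late grade
6      975     7     C
3      455     1     C
add column late_minus_rate_bp = t['late'] - t['rate_bp']:
   rate_bp  late grade  late_minus_rate_bp
6      975     7     C                -968
3      455     1     C                -454
Hence -968.

-968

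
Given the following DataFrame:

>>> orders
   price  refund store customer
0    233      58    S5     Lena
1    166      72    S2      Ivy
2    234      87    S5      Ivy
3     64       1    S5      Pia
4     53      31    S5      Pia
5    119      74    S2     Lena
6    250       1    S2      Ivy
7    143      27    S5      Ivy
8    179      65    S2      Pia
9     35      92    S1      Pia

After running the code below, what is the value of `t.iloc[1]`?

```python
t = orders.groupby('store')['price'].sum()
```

group by store, sum of price:
store
S1     35
S2    714
S5    727
Name: price, dtype: int64
Taking the value at position 1 gives 714.

714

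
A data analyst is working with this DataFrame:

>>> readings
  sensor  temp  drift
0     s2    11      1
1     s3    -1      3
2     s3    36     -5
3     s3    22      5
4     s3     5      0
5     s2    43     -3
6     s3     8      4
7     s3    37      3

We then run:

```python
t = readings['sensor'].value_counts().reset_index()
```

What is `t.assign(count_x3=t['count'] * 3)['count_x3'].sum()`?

value_counts of sensor:
sensor
s3    6
s2    2
Name: count, dtype: int64
reset_index():
  sensor  count
0     s3      6
1     s2      2
add column count_x3 = t['count'] * 3:
  sensor  count  count_x3
0     s3      6        18
1     s2      2         6
sum of column 'count_x3' → 24

24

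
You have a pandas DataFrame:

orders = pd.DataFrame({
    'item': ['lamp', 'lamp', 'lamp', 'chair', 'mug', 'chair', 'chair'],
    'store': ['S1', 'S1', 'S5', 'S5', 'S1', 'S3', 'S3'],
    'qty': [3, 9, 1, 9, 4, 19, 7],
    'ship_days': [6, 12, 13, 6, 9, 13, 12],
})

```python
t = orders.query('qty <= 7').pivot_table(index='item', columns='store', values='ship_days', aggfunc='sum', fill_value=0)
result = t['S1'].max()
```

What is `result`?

9

filter rows where qty <= 7:
    item store  qty  ship_days
0   lamp    S1    3          6
2   lamp    S5    1         13
4    mug    S1    4          9
6  chair    S3    7         12
pivot: rows=item, cols=store, sum(ship_days):
store  S1  S3  S5
item             
chair   0  12   0
lamp    6   0  13
mug     9   0   0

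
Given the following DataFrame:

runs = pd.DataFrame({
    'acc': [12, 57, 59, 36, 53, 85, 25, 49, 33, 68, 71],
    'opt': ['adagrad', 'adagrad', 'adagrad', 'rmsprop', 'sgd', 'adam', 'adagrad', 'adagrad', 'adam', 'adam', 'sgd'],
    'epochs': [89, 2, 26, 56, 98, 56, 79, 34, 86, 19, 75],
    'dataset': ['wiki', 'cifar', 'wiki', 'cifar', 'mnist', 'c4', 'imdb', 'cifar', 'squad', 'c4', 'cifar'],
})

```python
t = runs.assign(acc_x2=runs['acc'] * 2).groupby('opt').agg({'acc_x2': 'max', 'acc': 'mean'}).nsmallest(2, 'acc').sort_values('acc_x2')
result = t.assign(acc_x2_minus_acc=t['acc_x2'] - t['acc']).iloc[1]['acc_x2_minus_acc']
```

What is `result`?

77.6

add column acc_x2 = runs['acc'] * 2:
    acc      opt  epochs dataset  acc_x2
0    12  adagrad      89    wiki      24
1    57  adagrad       2   cifar     114
2    59  adagrad      26    wiki     118
3    36  rmsprop      56   cifar      72
4    53      sgd      98   mnist     106
5    85     adam      56      c4     170
6    25  adagrad      79    imdb      50
7    49  adagrad      34   cifar      98
8    33     adam      86   squad      66
9    68     adam      19      c4     136
10   71      sgd      75   cifar     142
group by opt: max(acc_x2), mean(acc):
         acc_x2   acc
opt                  
adagrad     118  40.4
adam        170  62.0
rmsprop      72  36.0
sgd         142  62.0
take 2 rows with smallest acc:
         acc_x2   acc
opt                  
rmsprop      72  36.0
adagrad     118  40.4
sort by acc_x2:
         acc_x2   acc
opt                  
rmsprop      72  36.0
adagrad     118  40.4
add column acc_x2_minus_acc = t['acc_x2'] - t['acc']:
         acc_x2   acc  acc_x2_minus_acc
opt                                    
rmsprop      72  36.0              36.0
adagrad     118  40.4              77.6
value at position 1, column 'acc_x2_minus_acc' → 77.6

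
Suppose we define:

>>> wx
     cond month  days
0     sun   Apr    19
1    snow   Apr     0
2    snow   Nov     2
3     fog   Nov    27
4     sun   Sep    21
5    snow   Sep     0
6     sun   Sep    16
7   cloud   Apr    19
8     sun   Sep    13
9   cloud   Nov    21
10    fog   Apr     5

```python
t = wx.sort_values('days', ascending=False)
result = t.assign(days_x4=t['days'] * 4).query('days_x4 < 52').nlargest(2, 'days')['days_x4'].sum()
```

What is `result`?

28

sort by days descending:
     cond month  days
3     fog   Nov    27
4     sun   Sep    21
9   cloud   Nov    21
0     sun   Apr    19
7   cloud   Apr    19
6     sun   Sep    16
8     sun   Sep    13
10    fog   Apr     5
2    snow   Nov     2
1    snow   Apr     0
5    snow   Sep     0
add column days_x4 = t['days'] * 4:
     cond month  days  days_x4
3     fog   Nov    27      108
4     sun   Sep    21       84
9   cloud   Nov    21       84
0     sun   Apr    19       76
7   cloud   Apr    19       76
6     sun   Sep    16       64
8     sun   Sep    13       52
10    fog   Apr     5       20
2    snow   Nov     2        8
1    snow   Apr     0        0
5    snow   Sep     0        0
filter rows where days_x4 < 52:
    cond month  days  days_x4
10   fog   Apr     5       20
2   snow   Nov     2        8
1   snow   Apr     0        0
5   snow   Sep     0        0
take 2 rows with largest days:
    cond month  days  days_x4
10   fog   Apr     5       20
2   snow   Nov     2        8
So sum() = 28.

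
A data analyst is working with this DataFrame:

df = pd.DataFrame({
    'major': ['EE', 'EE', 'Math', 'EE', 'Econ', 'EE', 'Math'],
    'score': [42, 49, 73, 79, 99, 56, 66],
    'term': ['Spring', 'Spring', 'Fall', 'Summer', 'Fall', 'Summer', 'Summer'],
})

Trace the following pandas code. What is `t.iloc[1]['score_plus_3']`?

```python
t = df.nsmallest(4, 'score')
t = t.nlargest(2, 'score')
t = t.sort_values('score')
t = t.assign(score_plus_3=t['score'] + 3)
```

take 4 rows with smallest score:
  major  score    term
0    EE     42  Spring
1    EE     49  Spring
5    EE     56  Summer
6  Math     66  Summer
take 2 rows with largest score:
  major  score    term
6  Math     66  Summer
5    EE     56  Summer
sort by score:
  major  score    term
5    EE     56  Summer
6  Math     66  Summer
add column score_plus_3 = t['score'] + 3:
  major  score    term  score_plus_3
5    EE     56  Summer            59
6  Math     66  Summer            69
So iloc[1]['score_plus_3'] = 69.

69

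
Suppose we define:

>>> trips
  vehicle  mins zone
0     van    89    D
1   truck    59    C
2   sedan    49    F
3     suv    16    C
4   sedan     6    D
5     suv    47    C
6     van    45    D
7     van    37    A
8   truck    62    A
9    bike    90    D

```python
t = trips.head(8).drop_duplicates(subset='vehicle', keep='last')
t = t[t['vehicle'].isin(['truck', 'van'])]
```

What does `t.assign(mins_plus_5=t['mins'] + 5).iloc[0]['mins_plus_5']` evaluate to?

take first 8 rows:
  vehicle  mins zone
0     van    89    D
1   truck    59    C
2   sedan    49    F
3     suv    16    C
4   sedan     6    D
5     suv    47    C
6     van    45    D
7     van    37    A
drop duplicate vehicle (keep=last):
  vehicle  mins zone
1   truck    59    C
4   sedan     6    D
5     suv    47    C
7     van    37    A
filter rows where vehicle in ['truck', 'van']:
  vehicle  mins zone
1   truck    59    C
7     van    37    A
add column mins_plus_5 = t['mins'] + 5:
  vehicle  mins zone  mins_plus_5
1   truck    59    C           64
7     van    37    A           42
value at position 0, column 'mins_plus_5' → 64

64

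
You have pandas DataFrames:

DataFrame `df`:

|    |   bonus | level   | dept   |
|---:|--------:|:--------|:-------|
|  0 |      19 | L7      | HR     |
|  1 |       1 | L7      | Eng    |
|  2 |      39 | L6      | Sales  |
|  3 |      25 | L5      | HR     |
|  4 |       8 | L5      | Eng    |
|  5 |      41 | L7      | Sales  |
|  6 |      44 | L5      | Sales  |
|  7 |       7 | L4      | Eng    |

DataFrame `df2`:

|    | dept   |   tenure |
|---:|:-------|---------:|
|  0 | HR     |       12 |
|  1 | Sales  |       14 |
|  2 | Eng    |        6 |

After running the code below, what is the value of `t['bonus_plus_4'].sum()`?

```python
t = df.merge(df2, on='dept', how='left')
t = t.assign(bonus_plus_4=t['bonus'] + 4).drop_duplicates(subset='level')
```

106

merge on 'dept' (how='left') → 8 rows:
   bonus level   dept  tenure
0     19    L7     HR      12
1      1    L7    Eng       6
2     39    L6  Sales      14
3     25    L5     HR      12
4      8    L5    Eng       6
5     41    L7  Sales      14
6     44    L5  Sales      14
7      7    L4    Eng       6
add column bonus_plus_4 = t['bonus'] + 4:
   bonus level   dept  tenure  bonus_plus_4
0     19    L7     HR      12            23
1      1    L7    Eng       6             5
2     39    L6  Sales      14            43
3     25    L5     HR      12            29
4      8    L5    Eng       6            12
5     41    L7  Sales      14            45
6     44    L5  Sales      14            48
7      7    L4    Eng       6            11
drop duplicate level (keep=first):
   bonus level   dept  tenure  bonus_plus_4
0     19    L7     HR      12            23
2     39    L6  Sales      14            43
3     25    L5     HR      12            29
7      7    L4    Eng       6            11
Finally, sum of column 'bonus_plus_4' = 106.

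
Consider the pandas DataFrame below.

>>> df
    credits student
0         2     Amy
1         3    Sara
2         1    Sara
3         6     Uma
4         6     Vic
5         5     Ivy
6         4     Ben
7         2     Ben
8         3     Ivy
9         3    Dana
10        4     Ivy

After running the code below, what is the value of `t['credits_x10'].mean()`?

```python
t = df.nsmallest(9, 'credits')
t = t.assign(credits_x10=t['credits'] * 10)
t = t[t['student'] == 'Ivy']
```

take 9 rows with smallest credits:
    credits student
2         1    Sara
0         2     Amy
7         2     Ben
1         3    Sara
8         3     Ivy
9         3    Dana
6         4     Ben
10        4     Ivy
5         5     Ivy
add column credits_x10 = t['credits'] * 10:
    credits student  credits_x10
2         1    Sara           10
0         2     Amy           20
7         2     Ben           20
1         3    Sara           30
8         3     Ivy           30
9         3    Dana           30
6         4     Ben           40
10        4     Ivy           40
5         5     Ivy           50
filter rows where student == 'Ivy':
    credits student  credits_x10
8         3     Ivy           30
10        4     Ivy           40
5         5     Ivy           50
The mean of column 'credits_x10' is 40.0.

40.0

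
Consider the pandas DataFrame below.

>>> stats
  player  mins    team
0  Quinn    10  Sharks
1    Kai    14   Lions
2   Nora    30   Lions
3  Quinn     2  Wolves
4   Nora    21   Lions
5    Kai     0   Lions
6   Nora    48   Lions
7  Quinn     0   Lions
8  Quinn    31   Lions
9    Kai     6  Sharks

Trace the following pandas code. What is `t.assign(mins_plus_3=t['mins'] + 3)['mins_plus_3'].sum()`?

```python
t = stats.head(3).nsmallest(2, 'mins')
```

30

take first 3 rows:
  player  mins    team
0  Quinn    10  Sharks
1    Kai    14   Lions
2   Nora    30   Lions
take 2 rows with smallest mins:
  player  mins    team
0  Quinn    10  Sharks
1    Kai    14   Lions
add column mins_plus_3 = t['mins'] + 3:
  player  mins    team  mins_plus_3
0  Quinn    10  Sharks           13
1    Kai    14   Lions           17
Then the sum of column 'mins_plus_3': 30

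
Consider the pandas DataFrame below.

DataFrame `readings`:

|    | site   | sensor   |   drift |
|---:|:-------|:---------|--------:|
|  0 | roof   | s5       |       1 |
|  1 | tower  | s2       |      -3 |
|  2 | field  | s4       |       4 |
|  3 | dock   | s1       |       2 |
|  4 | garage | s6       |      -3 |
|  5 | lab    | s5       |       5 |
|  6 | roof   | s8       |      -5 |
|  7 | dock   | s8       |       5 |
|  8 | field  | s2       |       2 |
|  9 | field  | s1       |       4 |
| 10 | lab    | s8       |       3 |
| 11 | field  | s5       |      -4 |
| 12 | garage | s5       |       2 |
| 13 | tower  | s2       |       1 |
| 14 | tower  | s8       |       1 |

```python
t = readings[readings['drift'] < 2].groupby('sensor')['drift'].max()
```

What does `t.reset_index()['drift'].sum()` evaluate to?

0

filter rows where drift < 2:
      site sensor  drift
0     roof     s5      1
1    tower     s2     -3
4   garage     s6     -3
6     roof     s8     -5
11   field     s5     -4
13   tower     s2      1
14   tower     s8      1
group by sensor, max of drift:
sensor
s2    1
s5    1
s6   -3
s8    1
Name: drift, dtype: int64
reset_index():
  sensor  drift
0     s2      1
1     s5      1
2     s6     -3
3     s8      1
So sum() = 0.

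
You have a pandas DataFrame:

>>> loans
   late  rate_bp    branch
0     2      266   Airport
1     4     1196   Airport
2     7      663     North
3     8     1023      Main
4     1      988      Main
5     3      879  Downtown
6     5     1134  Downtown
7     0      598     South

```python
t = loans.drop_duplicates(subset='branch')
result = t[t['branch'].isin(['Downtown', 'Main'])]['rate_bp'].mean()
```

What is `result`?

951.0

drop duplicate branch (keep=first):
   late  rate_bp    branch
0     2      266   Airport
2     7      663     North
3     8     1023      Main
5     3      879  Downtown
7     0      598     South
filter rows where branch in ['Downtown', 'Main']:
   late  rate_bp    branch
3     8     1023      Main
5     3      879  Downtown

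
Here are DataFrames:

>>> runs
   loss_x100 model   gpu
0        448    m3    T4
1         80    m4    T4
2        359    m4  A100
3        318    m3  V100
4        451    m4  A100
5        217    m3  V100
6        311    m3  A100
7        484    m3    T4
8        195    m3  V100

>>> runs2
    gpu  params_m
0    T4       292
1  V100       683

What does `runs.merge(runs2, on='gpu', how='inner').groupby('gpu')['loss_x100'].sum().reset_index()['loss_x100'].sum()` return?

1742

merge on 'gpu' (how='inner') → 6 rows:
   loss_x100 model   gpu  params_m
0        448    m3    T4       292
1         80    m4    T4       292
2        318    m3  V100       683
3        217    m3  V100       683
4        484    m3    T4       292
5        195    m3  V100       683
group by gpu, sum of loss_x100:
gpu
T4      1012
V100     730
Name: loss_x100, dtype: int64
reset_index():
    gpu  loss_x100
0    T4       1012
1  V100        730
sum of column 'loss_x100' → 1742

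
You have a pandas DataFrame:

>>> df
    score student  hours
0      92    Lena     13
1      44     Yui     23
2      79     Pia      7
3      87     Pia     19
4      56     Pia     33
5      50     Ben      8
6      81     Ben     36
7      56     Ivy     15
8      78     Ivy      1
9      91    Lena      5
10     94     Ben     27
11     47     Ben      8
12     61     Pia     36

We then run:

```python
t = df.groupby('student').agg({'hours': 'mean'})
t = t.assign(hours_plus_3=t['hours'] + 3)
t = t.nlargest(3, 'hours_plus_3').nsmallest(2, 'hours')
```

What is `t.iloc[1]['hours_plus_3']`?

group by student, mean of hours:
         hours
student       
Ben      19.75
Ivy       8.00
Lena      9.00
Pia      23.75
Yui      23.00
add column hours_plus_3 = t['hours'] + 3:
         hours  hours_plus_3
student                     
Ben      19.75         22.75
Ivy       8.00         11.00
Lena      9.00         12.00
Pia      23.75         26.75
Yui      23.00         26.00
take 3 rows with largest hours_plus_3:
         hours  hours_plus_3
student                     
Pia      23.75         26.75
Yui      23.00         26.00
Ben      19.75         22.75
take 2 rows with smallest hours:
         hours  hours_plus_3
student                     
Ben      19.75         22.75
Yui      23.00         26.00
Taking the value at position 1, column 'hours_plus_3' gives 26.0.

26.0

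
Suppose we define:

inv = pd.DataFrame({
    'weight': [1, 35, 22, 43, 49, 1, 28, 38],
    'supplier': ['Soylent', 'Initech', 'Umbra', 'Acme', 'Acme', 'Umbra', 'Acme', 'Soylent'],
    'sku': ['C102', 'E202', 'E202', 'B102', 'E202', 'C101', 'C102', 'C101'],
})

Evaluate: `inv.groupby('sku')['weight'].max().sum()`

group by sku, max of weight:
sku
B102    43
C101    38
C102    28
E202    49
Name: weight, dtype: int64

158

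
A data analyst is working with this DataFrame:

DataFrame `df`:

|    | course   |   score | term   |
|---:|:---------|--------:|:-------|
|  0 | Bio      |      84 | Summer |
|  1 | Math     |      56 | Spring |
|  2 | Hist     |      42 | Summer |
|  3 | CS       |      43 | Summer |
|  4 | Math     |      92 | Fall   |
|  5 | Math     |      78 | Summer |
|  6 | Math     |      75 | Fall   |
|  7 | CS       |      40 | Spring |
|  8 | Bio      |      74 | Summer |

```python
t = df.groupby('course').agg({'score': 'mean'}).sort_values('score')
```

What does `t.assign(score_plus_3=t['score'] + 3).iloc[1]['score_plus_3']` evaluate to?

45.0

group by course, mean of score:
        score
course       
Bio     79.00
CS      41.50
Hist    42.00
Math    75.25
sort by score:
        score
course       
CS      41.50
Hist    42.00
Math    75.25
Bio     79.00
add column score_plus_3 = t['score'] + 3:
        score  score_plus_3
course                     
CS      41.50         44.50
Hist    42.00         45.00
Math    75.25         78.25
Bio     79.00         82.00
Hence 45.0.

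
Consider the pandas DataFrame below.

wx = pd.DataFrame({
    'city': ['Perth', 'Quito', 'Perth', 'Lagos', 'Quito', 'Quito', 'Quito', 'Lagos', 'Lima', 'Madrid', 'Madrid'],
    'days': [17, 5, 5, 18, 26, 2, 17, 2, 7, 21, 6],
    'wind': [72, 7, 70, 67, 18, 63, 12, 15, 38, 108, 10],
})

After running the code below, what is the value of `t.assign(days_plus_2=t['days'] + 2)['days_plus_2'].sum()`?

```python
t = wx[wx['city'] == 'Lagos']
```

24

filter rows where city == 'Lagos':
    city  days  wind
3  Lagos    18    67
7  Lagos     2    15
add column days_plus_2 = t['days'] + 2:
    city  days  wind  days_plus_2
3  Lagos    18    67           20
7  Lagos     2    15            4
Reading off the sum of column 'days_plus_2', we get 24.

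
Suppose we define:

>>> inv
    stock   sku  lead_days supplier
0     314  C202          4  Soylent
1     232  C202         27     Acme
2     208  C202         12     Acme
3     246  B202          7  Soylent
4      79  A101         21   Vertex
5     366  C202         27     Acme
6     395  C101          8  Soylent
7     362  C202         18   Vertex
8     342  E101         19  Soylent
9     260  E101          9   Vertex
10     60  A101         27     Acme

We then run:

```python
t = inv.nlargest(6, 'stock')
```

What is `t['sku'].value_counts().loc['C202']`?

take 6 rows with largest stock:
   stock   sku  lead_days supplier
6    395  C101          8  Soylent
5    366  C202         27     Acme
7    362  C202         18   Vertex
8    342  E101         19  Soylent
0    314  C202          4  Soylent
9    260  E101          9   Vertex
value_counts of sku:
sku
C202    3
E101    2
C101    1
Name: count, dtype: int64
Hence 3.

3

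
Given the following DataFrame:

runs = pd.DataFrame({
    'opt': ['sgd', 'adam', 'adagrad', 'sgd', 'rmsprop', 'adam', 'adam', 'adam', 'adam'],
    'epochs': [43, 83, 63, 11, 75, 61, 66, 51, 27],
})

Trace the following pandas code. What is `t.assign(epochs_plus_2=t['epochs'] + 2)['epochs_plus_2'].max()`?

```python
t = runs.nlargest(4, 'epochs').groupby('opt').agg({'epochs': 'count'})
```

4

take 4 rows with largest epochs:
       opt  epochs
1     adam      83
4  rmsprop      75
6     adam      66
2  adagrad      63
group by opt, count of epochs:
         epochs
opt            
adagrad       1
adam          2
rmsprop       1
add column epochs_plus_2 = t['epochs'] + 2:
         epochs  epochs_plus_2
opt                           
adagrad       1              3
adam          2              4
rmsprop       1              3
Then the max of column 'epochs_plus_2': 4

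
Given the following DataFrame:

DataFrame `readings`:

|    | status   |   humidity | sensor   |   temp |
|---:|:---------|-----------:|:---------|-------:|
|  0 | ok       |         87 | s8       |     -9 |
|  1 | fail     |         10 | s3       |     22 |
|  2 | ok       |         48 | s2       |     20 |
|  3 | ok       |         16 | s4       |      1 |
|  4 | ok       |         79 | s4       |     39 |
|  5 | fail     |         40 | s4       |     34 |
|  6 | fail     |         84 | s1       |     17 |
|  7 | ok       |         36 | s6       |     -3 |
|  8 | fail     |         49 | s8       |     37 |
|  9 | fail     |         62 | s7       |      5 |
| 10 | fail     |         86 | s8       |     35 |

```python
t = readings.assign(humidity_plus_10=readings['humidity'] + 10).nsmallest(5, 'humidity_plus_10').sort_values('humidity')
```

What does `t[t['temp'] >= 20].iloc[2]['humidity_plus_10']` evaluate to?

add column humidity_plus_10 = readings['humidity'] + 10:
   status  humidity sensor  temp  humidity_plus_10
0      ok        87     s8    -9                97
1    fail        10     s3    22                20
2      ok        48     s2    20                58
3      ok        16     s4     1                26
4      ok        79     s4    39                89
5    fail        40     s4    34                50
6    fail        84     s1    17                94
7      ok        36     s6    -3                46
8    fail        49     s8    37                59
9    fail        62     s7     5                72
10   fail        86     s8    35                96
take 5 rows with smallest humidity_plus_10:
  status  humidity sensor  temp  humidity_plus_10
1   fail        10     s3    22                20
3     ok        16     s4     1                26
7     ok        36     s6    -3                46
5   fail        40     s4    34                50
2     ok        48     s2    20                58
sort by humidity:
  status  humidity sensor  temp  humidity_plus_10
1   fail        10     s3    22                20
3     ok        16     s4     1                26
7     ok        36     s6    -3                46
5   fail        40     s4    34                50
2     ok        48     s2    20                58
filter rows where temp >= 20:
  status  humidity sensor  temp  humidity_plus_10
1   fail        10     s3    22                20
5   fail        40     s4    34                50
2     ok        48     s2    20                58

58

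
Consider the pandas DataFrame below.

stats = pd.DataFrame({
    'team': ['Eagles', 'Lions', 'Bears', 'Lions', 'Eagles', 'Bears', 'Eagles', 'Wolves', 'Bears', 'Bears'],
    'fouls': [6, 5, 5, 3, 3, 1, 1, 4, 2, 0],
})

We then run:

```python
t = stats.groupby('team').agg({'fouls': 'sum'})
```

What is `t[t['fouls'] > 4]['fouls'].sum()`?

group by team, sum of fouls:
        fouls
team         
Bears       8
Eagles     10
Lions       8
Wolves      4
filter rows where fouls > 4:
        fouls
team         
Bears       8
Eagles     10
Lions       8
Finally, sum of column 'fouls' = 26.

26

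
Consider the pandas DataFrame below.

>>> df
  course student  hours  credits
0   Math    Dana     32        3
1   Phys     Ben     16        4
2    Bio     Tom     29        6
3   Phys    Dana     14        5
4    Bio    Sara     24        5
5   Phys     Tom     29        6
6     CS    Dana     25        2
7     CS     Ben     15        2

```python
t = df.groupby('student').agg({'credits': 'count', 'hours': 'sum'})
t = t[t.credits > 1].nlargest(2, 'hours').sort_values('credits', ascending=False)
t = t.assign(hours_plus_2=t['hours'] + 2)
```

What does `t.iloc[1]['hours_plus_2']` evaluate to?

group by student: count(credits), sum(hours):
         credits  hours
student                
Ben            2     31
Dana           3     71
Sara           1     24
Tom            2     58
filter rows where credits > 1:
         credits  hours
student                
Ben            2     31
Dana           3     71
Tom            2     58
take 2 rows with largest hours:
         credits  hours
student                
Dana           3     71
Tom            2     58
sort by credits descending:
         credits  hours
student                
Dana           3     71
Tom            2     58
add column hours_plus_2 = t['hours'] + 2:
         credits  hours  hours_plus_2
student                              
Dana           3     71            73
Tom            2     58            60

60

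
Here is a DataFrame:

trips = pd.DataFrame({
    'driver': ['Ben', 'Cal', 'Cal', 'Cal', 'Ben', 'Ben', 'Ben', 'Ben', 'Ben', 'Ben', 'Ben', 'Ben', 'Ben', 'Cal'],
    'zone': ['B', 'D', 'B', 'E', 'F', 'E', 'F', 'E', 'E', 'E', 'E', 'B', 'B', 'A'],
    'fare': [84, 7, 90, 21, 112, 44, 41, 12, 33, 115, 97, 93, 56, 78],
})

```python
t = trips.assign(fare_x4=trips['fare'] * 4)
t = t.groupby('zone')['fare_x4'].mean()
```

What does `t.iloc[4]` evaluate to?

add column fare_x4 = trips['fare'] * 4:
   driver zone  fare  fare_x4
0     Ben    B    84      336
1     Cal    D     7       28
2     Cal    B    90      360
3     Cal    E    21       84
4     Ben    F   112      448
5     Ben    E    44      176
6     Ben    F    41      164
7     Ben    E    12       48
8     Ben    E    33      132
9     Ben    E   115      460
10    Ben    E    97      388
11    Ben    B    93      372
12    Ben    B    56      224
13    Cal    A    78      312
group by zone, mean of fare_x4:
zone
A    312.000000
B    323.000000
D     28.000000
E    214.666667
F    306.000000
Name: fare_x4, dtype: float64
So iloc[4] = 306.0.

306.0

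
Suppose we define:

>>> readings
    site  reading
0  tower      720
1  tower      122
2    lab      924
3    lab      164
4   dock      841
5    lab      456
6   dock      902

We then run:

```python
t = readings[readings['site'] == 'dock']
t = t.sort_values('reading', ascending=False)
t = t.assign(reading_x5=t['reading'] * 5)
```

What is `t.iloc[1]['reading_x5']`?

4205

filter rows where site == 'dock':
   site  reading
4  dock      841
6  dock      902
sort by reading descending:
   site  reading
6  dock      902
4  dock      841
add column reading_x5 = t['reading'] * 5:
   site  reading  reading_x5
6  dock      902        4510
4  dock      841        4205
Hence 4205.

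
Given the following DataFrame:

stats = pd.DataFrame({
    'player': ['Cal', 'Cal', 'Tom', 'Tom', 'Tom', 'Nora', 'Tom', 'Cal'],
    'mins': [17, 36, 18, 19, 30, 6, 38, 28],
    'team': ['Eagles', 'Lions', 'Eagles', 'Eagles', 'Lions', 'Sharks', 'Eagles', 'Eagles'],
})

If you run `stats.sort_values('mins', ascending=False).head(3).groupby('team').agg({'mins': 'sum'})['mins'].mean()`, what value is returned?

sort by mins descending:
  player  mins    team
6    Tom    38  Eagles
1    Cal    36   Lions
4    Tom    30   Lions
7    Cal    28  Eagles
3    Tom    19  Eagles
2    Tom    18  Eagles
0    Cal    17  Eagles
5   Nora     6  Sharks
take first 3 rows:
  player  mins    team
6    Tom    38  Eagles
1    Cal    36   Lions
4    Tom    30   Lions
group by team, sum of mins:
        mins
team        
Eagles    38
Lions     66

52.0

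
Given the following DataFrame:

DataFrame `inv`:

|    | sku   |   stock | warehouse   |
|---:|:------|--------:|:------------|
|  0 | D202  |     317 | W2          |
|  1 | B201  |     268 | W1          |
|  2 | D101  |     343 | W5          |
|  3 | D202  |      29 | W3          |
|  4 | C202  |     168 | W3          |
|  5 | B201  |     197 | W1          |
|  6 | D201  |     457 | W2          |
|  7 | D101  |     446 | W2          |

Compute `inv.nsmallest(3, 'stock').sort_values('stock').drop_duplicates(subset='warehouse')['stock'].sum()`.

226

take 3 rows with smallest stock:
    sku  stock warehouse
3  D202     29        W3
4  C202    168        W3
5  B201    197        W1
sort by stock:
    sku  stock warehouse
3  D202     29        W3
4  C202    168        W3
5  B201    197        W1
drop duplicate warehouse (keep=first):
    sku  stock warehouse
3  D202     29        W3
5  B201    197        W1
sum of column 'stock' → 226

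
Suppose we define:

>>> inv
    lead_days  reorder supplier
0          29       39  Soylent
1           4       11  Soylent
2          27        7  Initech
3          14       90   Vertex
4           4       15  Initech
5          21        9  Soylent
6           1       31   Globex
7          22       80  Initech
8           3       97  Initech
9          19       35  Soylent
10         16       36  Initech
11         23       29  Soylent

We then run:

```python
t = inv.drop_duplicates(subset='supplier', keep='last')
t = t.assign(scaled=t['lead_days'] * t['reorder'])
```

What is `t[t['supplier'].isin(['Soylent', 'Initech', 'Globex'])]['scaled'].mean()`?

drop duplicate supplier (keep=last):
    lead_days  reorder supplier
3          14       90   Vertex
6           1       31   Globex
10         16       36  Initech
11         23       29  Soylent
add column scaled = t['lead_days'] * t['reorder']:
    lead_days  reorder supplier  scaled
3          14       90   Vertex    1260
6           1       31   Globex      31
10         16       36  Initech     576
11         23       29  Soylent     667
filter rows where supplier in ['Soylent', 'Initech', 'Globex']:
    lead_days  reorder supplier  scaled
6           1       31   Globex      31
10         16       36  Initech     576
11         23       29  Soylent     667

424.666666667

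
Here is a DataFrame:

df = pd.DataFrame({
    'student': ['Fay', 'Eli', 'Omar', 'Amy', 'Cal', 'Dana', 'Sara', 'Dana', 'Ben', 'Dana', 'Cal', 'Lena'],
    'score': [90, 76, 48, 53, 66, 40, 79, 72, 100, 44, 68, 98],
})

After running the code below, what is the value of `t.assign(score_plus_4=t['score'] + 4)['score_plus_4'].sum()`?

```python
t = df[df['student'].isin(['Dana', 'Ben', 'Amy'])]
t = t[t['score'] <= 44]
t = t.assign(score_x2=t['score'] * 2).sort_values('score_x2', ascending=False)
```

92

filter rows where student in ['Dana', 'Ben', 'Amy']:
  student  score
3     Amy     53
5    Dana     40
7    Dana     72
8     Ben    100
9    Dana     44
filter rows where score <= 44:
  student  score
5    Dana     40
9    Dana     44
add column score_x2 = t['score'] * 2:
  student  score  score_x2
5    Dana     40        80
9    Dana     44        88
sort by score_x2 descending:
  student  score  score_x2
9    Dana     44        88
5    Dana     40        80
add column score_plus_4 = t['score'] + 4:
  student  score  score_x2  score_plus_4
9    Dana     44        88            48
5    Dana     40        80            44
sum of column 'score_plus_4' → 92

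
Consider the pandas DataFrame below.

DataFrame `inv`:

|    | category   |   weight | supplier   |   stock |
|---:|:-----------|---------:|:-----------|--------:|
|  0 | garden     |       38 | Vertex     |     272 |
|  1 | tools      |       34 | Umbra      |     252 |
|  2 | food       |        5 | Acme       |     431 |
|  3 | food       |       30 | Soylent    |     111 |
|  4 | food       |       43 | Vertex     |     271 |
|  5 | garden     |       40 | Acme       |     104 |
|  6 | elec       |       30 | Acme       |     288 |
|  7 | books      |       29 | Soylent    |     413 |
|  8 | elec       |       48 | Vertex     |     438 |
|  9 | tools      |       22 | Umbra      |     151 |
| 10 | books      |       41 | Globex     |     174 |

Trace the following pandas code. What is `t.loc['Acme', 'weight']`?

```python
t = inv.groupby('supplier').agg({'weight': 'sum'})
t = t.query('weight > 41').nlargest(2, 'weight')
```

group by supplier, sum of weight:
          weight
supplier        
Acme          75
Globex        41
Soylent       59
Umbra         56
Vertex       129
filter rows where weight > 41:
          weight
supplier        
Acme          75
Soylent       59
Umbra         56
Vertex       129
take 2 rows with largest weight:
          weight
supplier        
Vertex       129
Acme          75

75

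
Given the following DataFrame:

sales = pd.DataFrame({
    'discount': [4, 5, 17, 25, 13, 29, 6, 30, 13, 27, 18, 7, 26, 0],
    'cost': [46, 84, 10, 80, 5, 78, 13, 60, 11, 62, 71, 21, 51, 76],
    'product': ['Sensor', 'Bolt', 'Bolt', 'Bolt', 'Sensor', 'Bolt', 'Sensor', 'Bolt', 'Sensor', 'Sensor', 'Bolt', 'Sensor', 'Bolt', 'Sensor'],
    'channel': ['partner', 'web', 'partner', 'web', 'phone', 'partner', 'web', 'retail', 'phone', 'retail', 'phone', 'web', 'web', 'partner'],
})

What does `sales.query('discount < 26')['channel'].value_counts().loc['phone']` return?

3

filter rows where discount < 26:
    discount  cost product  channel
0          4    46  Sensor  partner
1          5    84    Bolt      web
2         17    10    Bolt  partner
3         25    80    Bolt      web
4         13     5  Sensor    phone
6          6    13  Sensor      web
8         13    11  Sensor    phone
10        18    71    Bolt    phone
11         7    21  Sensor      web
13         0    76  Sensor  partner
value_counts of channel:
channel
web        4
partner    3
phone      3
Name: count, dtype: int64
So loc['phone'] = 3.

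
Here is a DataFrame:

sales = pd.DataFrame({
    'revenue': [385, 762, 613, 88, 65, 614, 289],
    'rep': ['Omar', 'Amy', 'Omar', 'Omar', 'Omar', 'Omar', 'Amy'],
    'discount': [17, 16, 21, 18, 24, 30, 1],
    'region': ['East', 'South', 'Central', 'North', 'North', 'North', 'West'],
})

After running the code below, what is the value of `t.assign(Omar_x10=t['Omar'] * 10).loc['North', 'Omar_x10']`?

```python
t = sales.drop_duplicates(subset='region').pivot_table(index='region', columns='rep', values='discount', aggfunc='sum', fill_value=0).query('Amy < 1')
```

180

drop duplicate region (keep=first):
   revenue   rep  discount   region
0      385  Omar        17     East
1      762   Amy        16    South
2      613  Omar        21  Central
3       88  Omar        18    North
6      289   Amy         1     West
pivot: rows=region, cols=rep, sum(discount):
rep      Amy  Omar
region            
Central    0    21
East       0    17
North      0    18
South     16     0
West       1     0
filter rows where Amy < 1:
rep      Amy  Omar
region            
Central    0    21
East       0    17
North      0    18
add column Omar_x10 = t['Omar'] * 10:
rep      Amy  Omar  Omar_x10
region                      
Central    0    21       210
East       0    17       170
North      0    18       180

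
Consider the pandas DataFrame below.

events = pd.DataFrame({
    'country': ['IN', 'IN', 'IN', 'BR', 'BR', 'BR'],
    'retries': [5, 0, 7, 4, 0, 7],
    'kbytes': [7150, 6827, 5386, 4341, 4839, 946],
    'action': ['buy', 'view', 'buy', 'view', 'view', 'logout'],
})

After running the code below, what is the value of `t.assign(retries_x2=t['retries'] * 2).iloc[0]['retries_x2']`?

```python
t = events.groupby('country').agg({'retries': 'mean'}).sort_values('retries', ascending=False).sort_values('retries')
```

group by country, mean of retries:
          retries
country          
BR       3.666667
IN       4.000000
sort by retries descending:
          retries
country          
IN       4.000000
BR       3.666667
sort by retries:
          retries
country          
BR       3.666667
IN       4.000000
add column retries_x2 = t['retries'] * 2:
          retries  retries_x2
country                      
BR       3.666667    7.333333
IN       4.000000    8.000000
Reading off the value at position 0, column 'retries_x2', we get 7.33333333333.

7.33333333333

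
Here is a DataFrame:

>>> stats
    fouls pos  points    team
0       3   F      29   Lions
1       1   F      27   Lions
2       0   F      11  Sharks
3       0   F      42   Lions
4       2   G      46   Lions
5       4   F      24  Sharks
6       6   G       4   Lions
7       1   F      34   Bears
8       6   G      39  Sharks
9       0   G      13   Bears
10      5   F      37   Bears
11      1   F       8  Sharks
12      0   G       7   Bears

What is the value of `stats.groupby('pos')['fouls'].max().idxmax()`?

group by pos, max of fouls:
pos
F    5
G    6
Name: fouls, dtype: int64

G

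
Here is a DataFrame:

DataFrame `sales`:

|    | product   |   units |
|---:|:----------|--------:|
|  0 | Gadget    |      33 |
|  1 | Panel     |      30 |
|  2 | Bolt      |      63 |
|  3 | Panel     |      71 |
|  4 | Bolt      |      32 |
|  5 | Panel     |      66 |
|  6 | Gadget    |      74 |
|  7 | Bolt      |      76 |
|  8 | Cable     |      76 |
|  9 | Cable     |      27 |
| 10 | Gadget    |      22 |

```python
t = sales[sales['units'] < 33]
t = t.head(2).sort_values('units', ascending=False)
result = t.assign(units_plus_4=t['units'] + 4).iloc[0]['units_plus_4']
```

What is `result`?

36

filter rows where units < 33:
   product  units
1    Panel     30
4     Bolt     32
9    Cable     27
10  Gadget     22
take first 2 rows:
  product  units
1   Panel     30
4    Bolt     32
sort by units descending:
  product  units
4    Bolt     32
1   Panel     30
add column units_plus_4 = t['units'] + 4:
  product  units  units_plus_4
4    Bolt     32            36
1   Panel     30            34
So iloc[0]['units_plus_4'] = 36.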